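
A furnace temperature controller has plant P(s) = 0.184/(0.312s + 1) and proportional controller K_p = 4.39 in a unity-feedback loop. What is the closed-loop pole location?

s = -5.794

Closed loop: T(s) = K_p·P/(1+K_p·P) = 0.8078/(0.312s + 1 + 0.8078), with pole at s = −(1 + 0.8078)/0.312 = −5.794.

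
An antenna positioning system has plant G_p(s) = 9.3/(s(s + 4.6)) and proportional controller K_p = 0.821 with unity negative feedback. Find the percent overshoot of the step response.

From 1 + K_pG_p(s) = 0: s² + 4.6s + 7.635 = 0 ⇒ ω_n = 2.763, ζ = 0.8324.
%OS = 100·exp(−πζ/√(1−ζ²)) = 100·exp(−π·0.8324/√0.3072) = 0.893%.

0.893%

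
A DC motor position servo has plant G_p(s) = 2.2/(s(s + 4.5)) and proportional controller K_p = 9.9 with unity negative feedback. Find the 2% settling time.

T_s ≈ 1.78 s

The closed-loop denominator s² + 4.5s + 21.78 gives ω_n = √21.78 = 4.667 and ζ = 4.5/(2ω_n) = 0.4821.
2% settling time T_s ≈ 4/(ζω_n) = 4/2.25 = 1.78 s.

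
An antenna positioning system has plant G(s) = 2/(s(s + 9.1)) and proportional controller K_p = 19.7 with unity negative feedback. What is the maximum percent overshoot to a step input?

From 1 + K_pG(s) = 0: s² + 9.1s + 39.4 = 0 ⇒ ω_n = 6.277, ζ = 0.7249.
%OS = 100·exp(−πζ/√(1−ζ²)) = 100·exp(−π·0.7249/√0.4746) = 3.67%.

3.67%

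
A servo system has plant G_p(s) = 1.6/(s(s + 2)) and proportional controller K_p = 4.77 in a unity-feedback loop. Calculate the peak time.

The closed-loop denominator s² + 2s + 7.632 gives ω_n = √7.632 = 2.763 and ζ = 2/(2ω_n) = 0.362.
Damped frequency ω_d = ω_n√(1−ζ²) = 2.575 rad/s, so peak time T_p = π/ω_d = 1.22 s.

T_p = 1.22 s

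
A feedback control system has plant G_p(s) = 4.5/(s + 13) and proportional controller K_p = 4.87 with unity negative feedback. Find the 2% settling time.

T_s ≈ 0.115 s

Closed-loop transfer function: T(s) = K_p·G_p(s)/(1 + K_p·G_p(s)) = 21.91/(s + 13 + 21.91) = 21.91/(s + 34.91).
Time constant τ = 1/34.91 = 0.02864 s, so the 2% settling time is about 4τ = 0.115 s.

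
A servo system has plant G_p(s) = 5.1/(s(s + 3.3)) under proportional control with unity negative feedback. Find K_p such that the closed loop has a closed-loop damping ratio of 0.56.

K_p = 1.7

Closed-loop characteristic equation: s² + 3.3s + K_p·5.1 = 0.
So ω_n = √(5.1K_p) and 2ζω_n = 3.3, giving ζ = 3.3/(2√(5.1K_p)).
Setting ζ = 0.56: √(5.1K_p) = 3.3/(2·0.56) = 2.946, so K_p = 8.681/5.1 = 1.7.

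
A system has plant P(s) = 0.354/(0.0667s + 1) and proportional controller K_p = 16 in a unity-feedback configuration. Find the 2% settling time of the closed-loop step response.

Closed loop: T(s) = K_p·P/(1+K_p·P) = 5.664/(0.0667s + 1 + 5.664), with pole at s = −(1 + 5.664)/0.0667 = −99.91.
τ = 1/99.91 = 0.01001 s, so 2% settling time ≈ 4τ = 0.04 s.

T_s ≈ 0.04 s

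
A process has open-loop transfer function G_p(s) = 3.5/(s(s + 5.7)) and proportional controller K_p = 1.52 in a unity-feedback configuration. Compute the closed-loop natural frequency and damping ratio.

ω_n = 2.31 rad/s, ζ = 1.24

With unity feedback the closed-loop characteristic equation is s² + 5.7s + 1.52·3.5 = s² + 5.7s + 5.32 = 0.
Matching s² + 2ζω_n s + ω_n²: ω_n = √5.32 = 2.307 rad/s and 2ζω_n = 5.7, so ζ = 5.7/(2·2.307) = 1.24.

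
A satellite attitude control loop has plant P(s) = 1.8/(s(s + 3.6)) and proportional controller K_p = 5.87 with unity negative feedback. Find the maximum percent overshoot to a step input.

From 1 + K_pP(s) = 0: s² + 3.6s + 10.57 = 0 ⇒ ω_n = 3.251, ζ = 0.5538.
%OS = 100·exp(−πζ/√(1−ζ²)) = 100·exp(−π·0.5538/√0.6934) = 12.4%.

12.4%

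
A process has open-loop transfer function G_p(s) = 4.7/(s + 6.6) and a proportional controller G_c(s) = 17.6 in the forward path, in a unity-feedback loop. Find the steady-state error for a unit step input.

0.0739

The loop is type 0. Static position error constant K_pos = G_c(0)·G_p(0) = 17.6·0.7121 = 12.53.
Steady-state error to a unit step: e_ss = 1/(1+K_pos) = 1/13.53 = 0.0739.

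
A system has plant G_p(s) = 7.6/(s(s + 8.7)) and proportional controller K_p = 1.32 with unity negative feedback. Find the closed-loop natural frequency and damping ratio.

The closed-loop denominator is s(s+8.7) + 1.32·7.6 = s² + 8.7s + 10.03.
So ω_n² = 10.03 ⇒ ω_n = 3.167 rad/s, and ζ = 8.7/(2ω_n) = 1.37.

ω_n = 3.17 rad/s, ζ = 1.37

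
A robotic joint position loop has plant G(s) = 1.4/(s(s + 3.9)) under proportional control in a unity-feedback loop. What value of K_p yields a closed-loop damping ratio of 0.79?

Closed-loop characteristic equation: s² + 3.9s + K_p·1.4 = 0.
So ω_n = √(1.4K_p) and 2ζω_n = 3.9, giving ζ = 3.9/(2√(1.4K_p)).
Setting ζ = 0.79: √(1.4K_p) = 3.9/(2·0.79) = 2.468, so K_p = 6.093/1.4 = 4.35.

K_p = 4.35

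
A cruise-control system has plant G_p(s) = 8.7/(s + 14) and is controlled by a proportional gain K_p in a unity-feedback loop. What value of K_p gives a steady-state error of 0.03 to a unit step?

K_p = 52

For a type-0 loop with proportional control, e_ss = 1/(1 + K_p·G_p(0)).
G_p(0) = 0.6214. Require 1/(1 + K_p·0.6214) = 0.03, so 1 + 0.6214·K_p = 33.33.
K_p = (33.33 − 1)/0.6214 = 52.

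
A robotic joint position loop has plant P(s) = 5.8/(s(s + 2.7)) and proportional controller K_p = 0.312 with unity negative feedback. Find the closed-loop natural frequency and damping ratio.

ω_n = 1.35 rad/s, ζ = 1

1 + K_p·P(s) = 0 gives s² + 2.7s + 1.81 = 0.
So ω_n² = 1.81 ⇒ ω_n = 1.345 rad/s, and ζ = 2.7/(2ω_n) = 1.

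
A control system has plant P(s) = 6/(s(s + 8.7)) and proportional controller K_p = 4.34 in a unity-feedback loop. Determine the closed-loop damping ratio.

ζ = 0.852

1 + K_p·P(s) = 0 gives s² + 8.7s + 26.04 = 0.
Matching s² + 2ζω_n s + ω_n²: ω_n = √26.04 = 5.103 rad/s and 2ζω_n = 8.7, so ζ = 8.7/(2·5.103) = 0.852.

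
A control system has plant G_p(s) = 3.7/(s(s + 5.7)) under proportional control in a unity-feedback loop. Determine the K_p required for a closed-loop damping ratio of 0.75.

Closed-loop characteristic equation: s² + 5.7s + K_p·3.7 = 0.
So ω_n = √(3.7K_p) and 2ζω_n = 5.7, giving ζ = 5.7/(2√(3.7K_p)).
Setting ζ = 0.75: √(3.7K_p) = 5.7/(2·0.75) = 3.8, so K_p = 14.44/3.7 = 3.9.

K_p = 3.9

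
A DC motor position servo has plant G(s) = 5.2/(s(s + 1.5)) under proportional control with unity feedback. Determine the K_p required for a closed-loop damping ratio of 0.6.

Closed-loop characteristic equation: s² + 1.5s + K_p·5.2 = 0.
So ω_n = √(5.2K_p) and 2ζω_n = 1.5, giving ζ = 1.5/(2√(5.2K_p)).
Setting ζ = 0.6: √(5.2K_p) = 1.5/(2·0.6) = 1.25, so K_p = 1.562/5.2 = 0.3.

K_p = 0.3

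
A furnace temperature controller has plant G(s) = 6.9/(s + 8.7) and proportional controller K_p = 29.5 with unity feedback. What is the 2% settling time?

Closed-loop transfer function: T(s) = K_p·G(s)/(1 + K_p·G(s)) = 203.6/(s + 8.7 + 203.6) = 203.6/(s + 212.2).
Time constant τ = 1/212.2 = 0.004711 s, so the 2% settling time is about 4τ = 0.0188 s.

T_s ≈ 0.0188 s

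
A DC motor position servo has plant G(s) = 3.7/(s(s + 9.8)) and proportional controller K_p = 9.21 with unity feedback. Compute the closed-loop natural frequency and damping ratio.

With unity feedback the closed-loop characteristic equation is s² + 9.8s + 9.21·3.7 = s² + 9.8s + 34.08 = 0.
So ω_n² = 34.08 ⇒ ω_n = 5.838 rad/s, and ζ = 9.8/(2ω_n) = 0.839.

ω_n = 5.84 rad/s, ζ = 0.839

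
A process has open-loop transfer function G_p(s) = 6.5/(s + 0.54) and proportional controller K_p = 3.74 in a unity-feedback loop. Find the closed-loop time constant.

Closed-loop transfer function: T(s) = K_p·G_p(s)/(1 + K_p·G_p(s)) = 24.31/(s + 0.54 + 24.31) = 24.31/(s + 24.85).
Time constant τ = 1/24.85 = 0.0402 s.

τ = 0.0402 s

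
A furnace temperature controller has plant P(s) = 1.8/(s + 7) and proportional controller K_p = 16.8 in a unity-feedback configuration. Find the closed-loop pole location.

s = -37.24

Closed-loop transfer function: T(s) = K_p·P(s)/(1 + K_p·P(s)) = 30.24/(s + 7 + 30.24) = 30.24/(s + 37.24).
The closed-loop pole is at s = −37.24.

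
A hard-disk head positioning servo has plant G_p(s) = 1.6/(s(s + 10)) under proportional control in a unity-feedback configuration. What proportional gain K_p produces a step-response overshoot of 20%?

From %OS = 100·exp(−πζ/√(1−ζ²)) = 20%, ζ = −ln(0.2)/√(π²+ln²(0.2)) = 0.4559.
Characteristic equation s² + 10s + 1.6K_p = 0 gives ζ = 10/(2√(1.6K_p)).
Setting ζ = 0.4559: √(1.6K_p) = 10/(2·0.4559) = 10.97, so K_p = 120.3/1.6 = 75.2.

K_p = 75.2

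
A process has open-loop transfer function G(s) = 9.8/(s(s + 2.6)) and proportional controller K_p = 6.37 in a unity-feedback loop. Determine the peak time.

Closed-loop characteristic equation: s² + 2.6s + 62.43 = 0, so ω_n = 7.901 rad/s and ζ = 2.6/(2·7.901) = 0.1645.
Damped frequency ω_d = ω_n√(1−ζ²) = 7.793 rad/s, so peak time T_p = π/ω_d = 0.403 s.

T_p = 0.403 s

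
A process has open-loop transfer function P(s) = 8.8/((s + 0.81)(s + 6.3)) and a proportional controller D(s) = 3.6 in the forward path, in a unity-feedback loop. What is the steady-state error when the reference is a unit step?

0.139

The loop is type 0. Static position error constant K_pos = D(0)·P(0) = 3.6·1.724 = 6.208.
Steady-state error to a unit step: e_ss = 1/(1+K_pos) = 1/7.208 = 0.139.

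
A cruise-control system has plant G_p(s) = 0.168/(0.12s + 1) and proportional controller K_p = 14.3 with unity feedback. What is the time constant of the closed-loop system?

τ = 0.0353 s

Closed loop: T(s) = K_p·G_p/(1+K_p·G_p) = 2.402/(0.12s + 1 + 2.402), with pole at s = −(1 + 2.402)/0.12 = −28.35.
Closed-loop time constant τ = 1/28.35 = 0.0353 s.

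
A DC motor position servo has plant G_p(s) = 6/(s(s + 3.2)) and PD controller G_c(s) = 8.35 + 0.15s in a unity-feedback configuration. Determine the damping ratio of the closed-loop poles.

Forward path: (8.35 + 0.15s)·6/(s(s+3.2)). The closed-loop characteristic equation is s² + (3.2 + 6·0.15)s + 6·8.35 = 0.
That is s² + 4.1s + 50.1 = 0, so ω_n = 7.078 rad/s and ζ = 4.1/(2·7.078) = 0.2896.

ζ = 0.29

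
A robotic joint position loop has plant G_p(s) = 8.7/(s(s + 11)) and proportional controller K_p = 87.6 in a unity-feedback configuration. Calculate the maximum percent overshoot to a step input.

52.8%

Closed-loop characteristic equation: s² + 11s + 762.1 = 0, so ω_n = 27.61 rad/s and ζ = 11/(2·27.61) = 0.1992.
%OS = 100·exp(−πζ/√(1−ζ²)) = 100·exp(−π·0.1992/√0.9603) = 52.8%.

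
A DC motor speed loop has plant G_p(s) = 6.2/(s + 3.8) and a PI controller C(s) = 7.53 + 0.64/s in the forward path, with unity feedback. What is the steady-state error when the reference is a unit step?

0

The open loop C(s)G_p(s) has a pole at the origin (type 1), so the static position error constant is infinite and e_ss = 1/(1+∞) = 0.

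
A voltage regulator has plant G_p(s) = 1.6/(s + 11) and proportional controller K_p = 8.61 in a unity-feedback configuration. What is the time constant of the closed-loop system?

Closed-loop transfer function: T(s) = K_p·G_p(s)/(1 + K_p·G_p(s)) = 13.78/(s + 11 + 13.78) = 13.78/(s + 24.78).
Time constant τ = 1/24.78 = 0.0404 s.

τ = 0.0404 s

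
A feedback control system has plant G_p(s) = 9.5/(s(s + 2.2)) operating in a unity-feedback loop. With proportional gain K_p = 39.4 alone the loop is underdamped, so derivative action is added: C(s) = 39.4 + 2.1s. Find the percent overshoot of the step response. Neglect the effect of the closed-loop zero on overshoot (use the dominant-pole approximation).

11.2%

Forward path: (39.4 + 2.1s)·9.5/(s(s+2.2)). The closed-loop characteristic equation is s² + (2.2 + 9.5·2.1)s + 9.5·39.4 = 0.
That is s² + 22.15s + 374.3 = 0, so ω_n = 19.35 rad/s and ζ = 22.15/(2·19.35) = 0.5724.
%OS = 100·exp(−πζ/√(1−ζ²)) = 11.2%.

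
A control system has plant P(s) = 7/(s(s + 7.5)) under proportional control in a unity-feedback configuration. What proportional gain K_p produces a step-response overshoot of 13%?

K_p = 6.77

From %OS = 100·exp(−πζ/√(1−ζ²)) = 13%, ζ = −ln(0.13)/√(π²+ln²(0.13)) = 0.5446.
Characteristic equation s² + 7.5s + 7K_p = 0 gives ζ = 7.5/(2√(7K_p)).
Setting ζ = 0.5446: √(7K_p) = 7.5/(2·0.5446) = 6.885, so K_p = 47.41/7 = 6.77.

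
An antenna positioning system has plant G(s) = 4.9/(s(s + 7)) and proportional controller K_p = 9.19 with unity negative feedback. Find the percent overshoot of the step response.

Closed-loop characteristic equation: s² + 7s + 45.03 = 0, so ω_n = 6.711 rad/s and ζ = 7/(2·6.711) = 0.5216.
%OS = 100·exp(−πζ/√(1−ζ²)) = 100·exp(−π·0.5216/√0.728) = 14.7%.

14.7%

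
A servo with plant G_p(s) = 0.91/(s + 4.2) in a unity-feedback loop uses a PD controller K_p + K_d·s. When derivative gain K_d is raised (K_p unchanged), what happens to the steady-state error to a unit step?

unchanged

At s = 0 the derivative term contributes nothing: C(0) = K_p regardless of K_d, so K_pos = K_p·G_p(0) and e_ss are unchanged.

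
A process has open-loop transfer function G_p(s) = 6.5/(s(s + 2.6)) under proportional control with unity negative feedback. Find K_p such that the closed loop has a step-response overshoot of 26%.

From %OS = 100·exp(−πζ/√(1−ζ²)) = 26%, ζ = −ln(0.26)/√(π²+ln²(0.26)) = 0.3941.
Characteristic equation s² + 2.6s + 6.5K_p = 0 gives ζ = 2.6/(2√(6.5K_p)).
Setting ζ = 0.3941: √(6.5K_p) = 2.6/(2·0.3941) = 3.299, so K_p = 10.88/6.5 = 1.67.

K_p = 1.67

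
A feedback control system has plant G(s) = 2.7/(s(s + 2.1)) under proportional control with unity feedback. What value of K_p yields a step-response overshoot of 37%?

K_p = 4.49

From %OS = 100·exp(−πζ/√(1−ζ²)) = 37%, ζ = −ln(0.37)/√(π²+ln²(0.37)) = 0.3017.
Characteristic equation s² + 2.1s + 2.7K_p = 0 gives ζ = 2.1/(2√(2.7K_p)).
Setting ζ = 0.3017: √(2.7K_p) = 2.1/(2·0.3017) = 3.48, so K_p = 12.11/2.7 = 4.49.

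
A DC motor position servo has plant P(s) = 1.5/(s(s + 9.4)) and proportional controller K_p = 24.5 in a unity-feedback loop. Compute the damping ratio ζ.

ζ = 0.775

With unity feedback the closed-loop characteristic equation is s² + 9.4s + 24.5·1.5 = s² + 9.4s + 36.75 = 0.
Matching s² + 2ζω_n s + ω_n²: ω_n = √36.75 = 6.062 rad/s and 2ζω_n = 9.4, so ζ = 9.4/(2·6.062) = 0.775.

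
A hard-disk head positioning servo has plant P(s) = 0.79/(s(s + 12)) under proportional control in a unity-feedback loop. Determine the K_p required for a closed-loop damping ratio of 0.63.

Closed-loop characteristic equation: s² + 12s + K_p·0.79 = 0.
So ω_n = √(0.79K_p) and 2ζω_n = 12, giving ζ = 12/(2√(0.79K_p)).
Setting ζ = 0.63: √(0.79K_p) = 12/(2·0.63) = 9.524, so K_p = 90.7/0.79 = 115.

K_p = 115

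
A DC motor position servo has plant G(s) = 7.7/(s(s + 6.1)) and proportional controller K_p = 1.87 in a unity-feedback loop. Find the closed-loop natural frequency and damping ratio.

ω_n = 3.79 rad/s, ζ = 0.804

1 + K_p·G(s) = 0 gives s² + 6.1s + 14.4 = 0.
So ω_n² = 14.4 ⇒ ω_n = 3.795 rad/s, and ζ = 6.1/(2ω_n) = 0.804.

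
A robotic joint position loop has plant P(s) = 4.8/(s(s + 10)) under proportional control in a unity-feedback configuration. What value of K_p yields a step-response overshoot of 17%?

From %OS = 100·exp(−πζ/√(1−ζ²)) = 17%, ζ = −ln(0.17)/√(π²+ln²(0.17)) = 0.4913.
Characteristic equation s² + 10s + 4.8K_p = 0 gives ζ = 10/(2√(4.8K_p)).
Setting ζ = 0.4913: √(4.8K_p) = 10/(2·0.4913) = 10.18, so K_p = 103.6/4.8 = 21.6.

K_p = 21.6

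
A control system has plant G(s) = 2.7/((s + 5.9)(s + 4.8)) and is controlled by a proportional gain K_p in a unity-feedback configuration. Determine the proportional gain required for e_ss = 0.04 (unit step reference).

K_p = 252

The loop is type 0, so e_ss(step) = 1/(1 + K_pos) with K_pos = K_p·G(0).
G(0) = 0.09534. Require 1/(1 + K_p·0.09534) = 0.04, so 1 + 0.09534·K_p = 25.
K_p = (25 − 1)/0.09534 = 252.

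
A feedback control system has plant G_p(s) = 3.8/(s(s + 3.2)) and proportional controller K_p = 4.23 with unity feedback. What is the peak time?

T_p = 0.855 s

Closed-loop characteristic equation: s² + 3.2s + 16.07 = 0, so ω_n = 4.009 rad/s and ζ = 3.2/(2·4.009) = 0.3991.
Damped frequency ω_d = ω_n√(1−ζ²) = 3.676 rad/s, so peak time T_p = π/ω_d = 0.855 s.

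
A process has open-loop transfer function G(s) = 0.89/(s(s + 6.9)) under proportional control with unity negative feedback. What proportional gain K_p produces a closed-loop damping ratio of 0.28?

K_p = 171

Closed-loop characteristic equation: s² + 6.9s + K_p·0.89 = 0.
So ω_n = √(0.89K_p) and 2ζω_n = 6.9, giving ζ = 6.9/(2√(0.89K_p)).
Setting ζ = 0.28: √(0.89K_p) = 6.9/(2·0.28) = 12.32, so K_p = 151.8/0.89 = 171.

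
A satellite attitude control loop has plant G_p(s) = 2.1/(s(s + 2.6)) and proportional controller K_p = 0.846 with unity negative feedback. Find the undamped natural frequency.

1 + K_p·G_p(s) = 0 gives s² + 2.6s + 1.777 = 0.
So ω_n² = 1.777 ⇒ ω_n = 1.333 rad/s, and ζ = 2.6/(2ω_n) = 0.975.

ω_n = 1.33 rad/s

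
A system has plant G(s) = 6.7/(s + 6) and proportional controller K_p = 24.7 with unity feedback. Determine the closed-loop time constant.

τ = 0.00583 s

Closed-loop transfer function: T(s) = K_p·G(s)/(1 + K_p·G(s)) = 165.5/(s + 6 + 165.5) = 165.5/(s + 171.5).
Time constant τ = 1/171.5 = 0.00583 s.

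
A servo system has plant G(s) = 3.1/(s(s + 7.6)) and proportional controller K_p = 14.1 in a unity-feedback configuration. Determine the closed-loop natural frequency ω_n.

With unity feedback the closed-loop characteristic equation is s² + 7.6s + 14.1·3.1 = s² + 7.6s + 43.71 = 0.
So ω_n² = 43.71 ⇒ ω_n = 6.611 rad/s, and ζ = 7.6/(2ω_n) = 0.575.

ω_n = 6.61 rad/s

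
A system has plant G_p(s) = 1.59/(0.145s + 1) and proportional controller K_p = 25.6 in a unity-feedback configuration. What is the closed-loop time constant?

Closed loop: T(s) = K_p·G_p/(1+K_p·G_p) = 40.7/(0.145s + 1 + 40.7), with pole at s = −(1 + 40.7)/0.145 = −287.6.
Closed-loop time constant τ = 1/287.6 = 0.00348 s.

τ = 0.00348 s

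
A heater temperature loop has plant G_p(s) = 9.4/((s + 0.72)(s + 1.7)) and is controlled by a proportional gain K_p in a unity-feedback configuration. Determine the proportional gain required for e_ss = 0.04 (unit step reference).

K_p = 3.13

Steady-state error for a unit step on this type-0 loop is 1/(1 + K_p·G_p(0)).
G_p(0) = 7.68. Require 1/(1 + K_p·7.68) = 0.04, so 1 + 7.68·K_p = 25.
K_p = (25 − 1)/7.68 = 3.13.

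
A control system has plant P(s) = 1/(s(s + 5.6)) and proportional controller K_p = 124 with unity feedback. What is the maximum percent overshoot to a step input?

The closed-loop denominator s² + 5.6s + 124 gives ω_n = √124 = 11.14 and ζ = 5.6/(2ω_n) = 0.2514.
%OS = 100·exp(−πζ/√(1−ζ²)) = 100·exp(−π·0.2514/√0.9368) = 44.2%.

44.2%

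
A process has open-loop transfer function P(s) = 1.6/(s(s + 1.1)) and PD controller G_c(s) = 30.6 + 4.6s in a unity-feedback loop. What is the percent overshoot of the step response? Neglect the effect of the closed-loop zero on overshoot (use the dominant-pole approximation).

9.22%

Forward path: (30.6 + 4.6s)·1.6/(s(s+1.1)). The closed-loop characteristic equation is s² + (1.1 + 1.6·4.6)s + 1.6·30.6 = 0.
That is s² + 8.46s + 48.96 = 0, so ω_n = 6.997 rad/s and ζ = 8.46/(2·6.997) = 0.6045.
%OS = 100·exp(−πζ/√(1−ζ²)) = 9.22%.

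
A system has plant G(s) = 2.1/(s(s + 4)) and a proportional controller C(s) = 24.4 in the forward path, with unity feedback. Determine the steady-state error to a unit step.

The open loop C(s)G(s) has a pole at the origin (type 1), so the static position error constant is infinite and e_ss = 1/(1+∞) = 0.

0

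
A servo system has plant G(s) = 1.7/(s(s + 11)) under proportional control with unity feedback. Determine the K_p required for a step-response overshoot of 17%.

From %OS = 100·exp(−πζ/√(1−ζ²)) = 17%, ζ = −ln(0.17)/√(π²+ln²(0.17)) = 0.4913.
Characteristic equation s² + 11s + 1.7K_p = 0 gives ζ = 11/(2√(1.7K_p)).
Setting ζ = 0.4913: √(1.7K_p) = 11/(2·0.4913) = 11.2, so K_p = 125.3/1.7 = 73.7.

K_p = 73.7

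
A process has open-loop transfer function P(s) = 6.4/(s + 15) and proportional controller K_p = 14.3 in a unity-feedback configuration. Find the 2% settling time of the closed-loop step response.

T_s ≈ 0.0376 s

Closed-loop transfer function: T(s) = K_p·P(s)/(1 + K_p·P(s)) = 91.52/(s + 15 + 91.52) = 91.52/(s + 106.5).
Time constant τ = 1/106.5 = 0.009388 s, so the 2% settling time is about 4τ = 0.0376 s.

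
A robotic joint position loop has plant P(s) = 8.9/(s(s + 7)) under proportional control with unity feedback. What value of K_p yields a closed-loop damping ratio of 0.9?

K_p = 1.7

Closed-loop characteristic equation: s² + 7s + K_p·8.9 = 0.
So ω_n = √(8.9K_p) and 2ζω_n = 7, giving ζ = 7/(2√(8.9K_p)).
Setting ζ = 0.9: √(8.9K_p) = 7/(2·0.9) = 3.889, so K_p = 15.12/8.9 = 1.7.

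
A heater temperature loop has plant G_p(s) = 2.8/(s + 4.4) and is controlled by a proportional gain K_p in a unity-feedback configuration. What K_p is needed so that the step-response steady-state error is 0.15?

K_p = 8.9

For a type-0 loop with proportional control, e_ss = 1/(1 + K_p·G_p(0)).
G_p(0) = 0.6364. Require 1/(1 + K_p·0.6364) = 0.15, so 1 + 0.6364·K_p = 6.667.
K_p = (6.667 − 1)/0.6364 = 8.9.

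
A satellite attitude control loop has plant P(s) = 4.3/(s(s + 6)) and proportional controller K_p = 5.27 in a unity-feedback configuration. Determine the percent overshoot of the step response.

7.81%

The closed-loop denominator s² + 6s + 22.66 gives ω_n = √22.66 = 4.76 and ζ = 6/(2ω_n) = 0.6302.
%OS = 100·exp(−πζ/√(1−ζ²)) = 100·exp(−π·0.6302/√0.6028) = 7.81%.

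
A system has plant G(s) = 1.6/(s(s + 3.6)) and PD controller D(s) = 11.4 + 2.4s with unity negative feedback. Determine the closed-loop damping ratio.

Forward path: (11.4 + 2.4s)·1.6/(s(s+3.6)). The closed-loop characteristic equation is s² + (3.6 + 1.6·2.4)s + 1.6·11.4 = 0.
That is s² + 7.44s + 18.24 = 0, so ω_n = 4.271 rad/s and ζ = 7.44/(2·4.271) = 0.871.

ζ = 0.871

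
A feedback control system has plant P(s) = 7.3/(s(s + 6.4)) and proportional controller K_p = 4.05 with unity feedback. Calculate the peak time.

Closed-loop characteristic equation: s² + 6.4s + 29.56 = 0, so ω_n = 5.437 rad/s and ζ = 6.4/(2·5.437) = 0.5885.
Damped frequency ω_d = ω_n√(1−ζ²) = 4.396 rad/s, so peak time T_p = π/ω_d = 0.715 s.

T_p = 0.715 s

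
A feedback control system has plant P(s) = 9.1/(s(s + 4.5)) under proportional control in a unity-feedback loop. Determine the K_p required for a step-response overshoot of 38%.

From %OS = 100·exp(−πζ/√(1−ζ²)) = 38%, ζ = −ln(0.38)/√(π²+ln²(0.38)) = 0.2943.
Characteristic equation s² + 4.5s + 9.1K_p = 0 gives ζ = 4.5/(2√(9.1K_p)).
Setting ζ = 0.2943: √(9.1K_p) = 4.5/(2·0.2943) = 7.644, so K_p = 58.43/9.1 = 6.42.

K_p = 6.42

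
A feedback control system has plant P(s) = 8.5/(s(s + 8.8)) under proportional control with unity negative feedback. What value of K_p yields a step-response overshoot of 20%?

K_p = 11

From %OS = 100·exp(−πζ/√(1−ζ²)) = 20%, ζ = −ln(0.2)/√(π²+ln²(0.2)) = 0.4559.
Characteristic equation s² + 8.8s + 8.5K_p = 0 gives ζ = 8.8/(2√(8.5K_p)).
Setting ζ = 0.4559: √(8.5K_p) = 8.8/(2·0.4559) = 9.65, so K_p = 93.13/8.5 = 11.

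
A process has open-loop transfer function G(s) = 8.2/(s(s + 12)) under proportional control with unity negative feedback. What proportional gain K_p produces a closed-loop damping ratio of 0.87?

Closed-loop characteristic equation: s² + 12s + K_p·8.2 = 0.
So ω_n = √(8.2K_p) and 2ζω_n = 12, giving ζ = 12/(2√(8.2K_p)).
Setting ζ = 0.87: √(8.2K_p) = 12/(2·0.87) = 6.897, so K_p = 47.56/8.2 = 5.8.

K_p = 5.8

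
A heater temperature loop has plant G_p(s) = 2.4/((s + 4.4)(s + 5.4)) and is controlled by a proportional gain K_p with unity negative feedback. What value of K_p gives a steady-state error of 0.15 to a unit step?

Steady-state error for a unit step on this type-0 loop is 1/(1 + K_p·G_p(0)).
G_p(0) = 0.101. Require 1/(1 + K_p·0.101) = 0.15, so 1 + 0.101·K_p = 6.667.
K_p = (6.667 − 1)/0.101 = 56.1.

K_p = 56.1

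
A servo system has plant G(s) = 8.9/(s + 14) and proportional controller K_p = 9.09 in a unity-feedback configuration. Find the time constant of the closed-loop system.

τ = 0.0105 s

Closed-loop transfer function: T(s) = K_p·G(s)/(1 + K_p·G(s)) = 80.9/(s + 14 + 80.9) = 80.9/(s + 94.9).
Time constant τ = 1/94.9 = 0.0105 s.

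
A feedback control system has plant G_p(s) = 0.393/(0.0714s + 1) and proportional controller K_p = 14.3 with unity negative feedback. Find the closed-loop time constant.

Closed loop: T(s) = K_p·G_p/(1+K_p·G_p) = 5.62/(0.0714s + 1 + 5.62), with pole at s = −(1 + 5.62)/0.0714 = −92.72.
Closed-loop time constant τ = 1/92.72 = 0.0108 s.

τ = 0.0108 s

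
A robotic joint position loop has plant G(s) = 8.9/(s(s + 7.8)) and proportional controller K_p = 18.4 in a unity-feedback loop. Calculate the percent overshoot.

The closed-loop denominator s² + 7.8s + 163.8 gives ω_n = √163.8 = 12.8 and ζ = 7.8/(2ω_n) = 0.3048.
%OS = 100·exp(−πζ/√(1−ζ²)) = 100·exp(−π·0.3048/√0.9071) = 36.6%.

36.6%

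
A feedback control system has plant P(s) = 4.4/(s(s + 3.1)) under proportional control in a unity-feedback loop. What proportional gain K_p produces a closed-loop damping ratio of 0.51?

K_p = 2.1

Closed-loop characteristic equation: s² + 3.1s + K_p·4.4 = 0.
So ω_n = √(4.4K_p) and 2ζω_n = 3.1, giving ζ = 3.1/(2√(4.4K_p)).
Setting ζ = 0.51: √(4.4K_p) = 3.1/(2·0.51) = 3.039, so K_p = 9.237/4.4 = 2.1.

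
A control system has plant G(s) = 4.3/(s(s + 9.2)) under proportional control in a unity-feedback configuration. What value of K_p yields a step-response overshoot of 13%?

K_p = 16.6

From %OS = 100·exp(−πζ/√(1−ζ²)) = 13%, ζ = −ln(0.13)/√(π²+ln²(0.13)) = 0.5446.
Characteristic equation s² + 9.2s + 4.3K_p = 0 gives ζ = 9.2/(2√(4.3K_p)).
Setting ζ = 0.5446: √(4.3K_p) = 9.2/(2·0.5446) = 8.446, so K_p = 71.33/4.3 = 16.6.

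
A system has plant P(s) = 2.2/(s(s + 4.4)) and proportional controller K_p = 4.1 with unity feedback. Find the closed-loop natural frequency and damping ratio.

The closed-loop denominator is s(s+4.4) + 4.1·2.2 = s² + 4.4s + 9.02.
Matching s² + 2ζω_n s + ω_n²: ω_n = √9.02 = 3.003 rad/s and 2ζω_n = 4.4, so ζ = 4.4/(2·3.003) = 0.733.

ω_n = 3 rad/s, ζ = 0.733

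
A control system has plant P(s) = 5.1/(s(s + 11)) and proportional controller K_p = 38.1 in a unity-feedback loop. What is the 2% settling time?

From 1 + K_pP(s) = 0: s² + 11s + 194.3 = 0 ⇒ ω_n = 13.94, ζ = 0.3946.
2% settling time T_s ≈ 4/(ζω_n) = 4/5.5 = 0.727 s.

T_s ≈ 0.727 s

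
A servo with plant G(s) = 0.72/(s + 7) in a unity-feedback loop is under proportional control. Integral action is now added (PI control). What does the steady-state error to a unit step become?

0

The integrator makes K_pos = lim_{s→0} C(s)G(s) infinite, so e_ss = 1/(1+K_pos) = 0.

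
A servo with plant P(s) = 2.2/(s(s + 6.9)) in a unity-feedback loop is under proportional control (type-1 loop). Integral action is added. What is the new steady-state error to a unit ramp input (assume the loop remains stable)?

0

The integrator raises the loop to type 2, so K_v → ∞ and e_ss to a ramp is zero.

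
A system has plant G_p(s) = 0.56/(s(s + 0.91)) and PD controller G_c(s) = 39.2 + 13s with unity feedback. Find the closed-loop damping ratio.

ζ = 0.874

Forward path: (39.2 + 13s)·0.56/(s(s+0.91)). The closed-loop characteristic equation is s² + (0.91 + 0.56·13)s + 0.56·39.2 = 0.
That is s² + 8.19s + 21.95 = 0, so ω_n = 4.685 rad/s and ζ = 8.19/(2·4.685) = 0.874.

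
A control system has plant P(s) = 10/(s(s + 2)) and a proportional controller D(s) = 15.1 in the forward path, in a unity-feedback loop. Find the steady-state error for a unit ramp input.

0.0132

The loop has one pole at the origin (type 1). Velocity error constant K_v = lim_{s→0} s·D(s)P(s) = 15.1·10/2 = 75.5.
Steady-state error to a unit ramp: e_ss = 1/K_v = 0.0132.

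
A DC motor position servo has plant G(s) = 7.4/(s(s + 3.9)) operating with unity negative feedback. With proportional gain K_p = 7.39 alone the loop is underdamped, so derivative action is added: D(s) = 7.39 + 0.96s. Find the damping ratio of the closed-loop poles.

Forward path: (7.39 + 0.96s)·7.4/(s(s+3.9)). The closed-loop characteristic equation is s² + (3.9 + 7.4·0.96)s + 7.4·7.39 = 0.
That is s² + 11s + 54.69 = 0, so ω_n = 7.395 rad/s and ζ = 11/(2·7.395) = 0.744.

ζ = 0.744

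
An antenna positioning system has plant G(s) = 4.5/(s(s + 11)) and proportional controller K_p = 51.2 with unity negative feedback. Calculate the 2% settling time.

From 1 + K_pG(s) = 0: s² + 11s + 230.4 = 0 ⇒ ω_n = 15.18, ζ = 0.3623.
2% settling time T_s ≈ 4/(ζω_n) = 4/5.5 = 0.727 s.

T_s ≈ 0.727 s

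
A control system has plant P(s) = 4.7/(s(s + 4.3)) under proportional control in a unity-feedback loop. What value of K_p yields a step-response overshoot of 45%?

K_p = 16.2

From %OS = 100·exp(−πζ/√(1−ζ²)) = 45%, ζ = −ln(0.45)/√(π²+ln²(0.45)) = 0.2463.
Characteristic equation s² + 4.3s + 4.7K_p = 0 gives ζ = 4.3/(2√(4.7K_p)).
Setting ζ = 0.2463: √(4.7K_p) = 4.3/(2·0.2463) = 8.728, so K_p = 76.17/4.7 = 16.2.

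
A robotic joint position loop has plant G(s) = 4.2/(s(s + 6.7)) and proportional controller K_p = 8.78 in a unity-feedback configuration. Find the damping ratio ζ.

1 + K_p·G(s) = 0 gives s² + 6.7s + 36.88 = 0.
Matching s² + 2ζω_n s + ω_n²: ω_n = √36.88 = 6.073 rad/s and 2ζω_n = 6.7, so ζ = 6.7/(2·6.073) = 0.552.

ζ = 0.552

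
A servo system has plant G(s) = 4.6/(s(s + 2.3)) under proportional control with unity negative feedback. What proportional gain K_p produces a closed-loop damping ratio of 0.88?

K_p = 0.371

Closed-loop characteristic equation: s² + 2.3s + K_p·4.6 = 0.
So ω_n = √(4.6K_p) and 2ζω_n = 2.3, giving ζ = 2.3/(2√(4.6K_p)).
Setting ζ = 0.88: √(4.6K_p) = 2.3/(2·0.88) = 1.307, so K_p = 1.708/4.6 = 0.371.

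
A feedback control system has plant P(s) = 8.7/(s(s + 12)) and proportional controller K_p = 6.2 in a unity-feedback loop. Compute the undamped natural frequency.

ω_n = 7.34 rad/s

With unity feedback the closed-loop characteristic equation is s² + 12s + 6.2·8.7 = s² + 12s + 53.94 = 0.
So ω_n² = 53.94 ⇒ ω_n = 7.344 rad/s, and ζ = 12/(2ω_n) = 0.817.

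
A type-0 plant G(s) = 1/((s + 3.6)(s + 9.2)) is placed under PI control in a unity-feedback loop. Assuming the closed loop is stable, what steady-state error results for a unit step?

0

The PI controller's integrator makes the forward path type 1, so e_ss to a step is zero.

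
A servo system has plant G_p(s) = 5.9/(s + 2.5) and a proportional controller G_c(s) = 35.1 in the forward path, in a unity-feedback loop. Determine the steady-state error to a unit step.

The loop is type 0. Static position error constant K_pos = G_c(0)·G_p(0) = 35.1·2.36 = 82.84.
Steady-state error to a unit step: e_ss = 1/(1+K_pos) = 1/83.84 = 0.0119.

0.0119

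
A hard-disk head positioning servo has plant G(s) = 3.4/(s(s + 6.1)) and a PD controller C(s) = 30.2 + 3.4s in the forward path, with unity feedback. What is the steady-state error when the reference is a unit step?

0

The open loop C(s)G(s) has a pole at the origin (type 1), so the static position error constant is infinite and e_ss = 1/(1+∞) = 0.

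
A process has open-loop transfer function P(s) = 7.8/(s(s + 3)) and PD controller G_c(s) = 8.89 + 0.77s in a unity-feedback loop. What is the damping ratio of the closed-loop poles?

Forward path: (8.89 + 0.77s)·7.8/(s(s+3)). The closed-loop characteristic equation is s² + (3 + 7.8·0.77)s + 7.8·8.89 = 0.
That is s² + 9.006s + 69.34 = 0, so ω_n = 8.327 rad/s and ζ = 9.006/(2·8.327) = 0.5408.

ζ = 0.541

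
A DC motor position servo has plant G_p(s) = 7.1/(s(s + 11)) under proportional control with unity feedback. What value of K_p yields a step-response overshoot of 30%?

From %OS = 100·exp(−πζ/√(1−ζ²)) = 30%, ζ = −ln(0.3)/√(π²+ln²(0.3)) = 0.3579.
Characteristic equation s² + 11s + 7.1K_p = 0 gives ζ = 11/(2√(7.1K_p)).
Setting ζ = 0.3579: √(7.1K_p) = 11/(2·0.3579) = 15.37, so K_p = 236.2/7.1 = 33.3.

K_p = 33.3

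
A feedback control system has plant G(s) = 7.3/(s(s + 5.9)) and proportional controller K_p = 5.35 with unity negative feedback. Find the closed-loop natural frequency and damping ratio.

ω_n = 6.25 rad/s, ζ = 0.472

With unity feedback the closed-loop characteristic equation is s² + 5.9s + 5.35·7.3 = s² + 5.9s + 39.05 = 0.
So ω_n² = 39.05 ⇒ ω_n = 6.249 rad/s, and ζ = 5.9/(2ω_n) = 0.472.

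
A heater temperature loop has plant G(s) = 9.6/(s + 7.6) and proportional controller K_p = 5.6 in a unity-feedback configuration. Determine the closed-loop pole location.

s = -61.36

Closed-loop transfer function: T(s) = K_p·G(s)/(1 + K_p·G(s)) = 53.76/(s + 7.6 + 53.76) = 53.76/(s + 61.36).
The closed-loop pole is at s = −61.36.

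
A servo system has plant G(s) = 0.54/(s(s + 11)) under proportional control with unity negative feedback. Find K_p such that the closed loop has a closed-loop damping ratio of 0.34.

K_p = 485

Closed-loop characteristic equation: s² + 11s + K_p·0.54 = 0.
So ω_n = √(0.54K_p) and 2ζω_n = 11, giving ζ = 11/(2√(0.54K_p)).
Setting ζ = 0.34: √(0.54K_p) = 11/(2·0.34) = 16.18, so K_p = 261.7/0.54 = 485.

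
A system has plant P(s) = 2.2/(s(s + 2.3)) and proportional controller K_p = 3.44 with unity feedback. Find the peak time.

T_p = 1.26 s

Closed-loop characteristic equation: s² + 2.3s + 7.568 = 0, so ω_n = 2.751 rad/s and ζ = 2.3/(2·2.751) = 0.418.
Damped frequency ω_d = ω_n√(1−ζ²) = 2.499 rad/s, so peak time T_p = π/ω_d = 1.26 s.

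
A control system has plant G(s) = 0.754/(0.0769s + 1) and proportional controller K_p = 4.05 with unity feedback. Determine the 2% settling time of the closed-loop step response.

T_s ≈ 0.0759 s

Closed loop: T(s) = K_p·G/(1+K_p·G) = 3.054/(0.0769s + 1 + 3.054), with pole at s = −(1 + 3.054)/0.0769 = −52.71.
τ = 1/52.71 = 0.01897 s, so 2% settling time ≈ 4τ = 0.0759 s.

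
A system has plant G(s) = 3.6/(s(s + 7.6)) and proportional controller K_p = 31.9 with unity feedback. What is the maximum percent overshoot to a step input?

From 1 + K_pG(s) = 0: s² + 7.6s + 114.8 = 0 ⇒ ω_n = 10.72, ζ = 0.3546.
%OS = 100·exp(−πζ/√(1−ζ²)) = 100·exp(−π·0.3546/√0.8743) = 30.4%.

30.4%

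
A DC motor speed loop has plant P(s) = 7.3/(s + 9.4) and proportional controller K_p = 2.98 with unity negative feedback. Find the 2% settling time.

T_s ≈ 0.128 s

Closed-loop transfer function: T(s) = K_p·P(s)/(1 + K_p·P(s)) = 21.75/(s + 9.4 + 21.75) = 21.75/(s + 31.15).
Time constant τ = 1/31.15 = 0.0321 s, so the 2% settling time is about 4τ = 0.128 s.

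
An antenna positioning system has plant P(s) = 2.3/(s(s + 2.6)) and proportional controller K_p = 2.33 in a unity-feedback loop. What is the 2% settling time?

From 1 + K_pP(s) = 0: s² + 2.6s + 5.359 = 0 ⇒ ω_n = 2.315, ζ = 0.5616.
2% settling time T_s ≈ 4/(ζω_n) = 4/1.3 = 3.08 s.

T_s ≈ 3.08 s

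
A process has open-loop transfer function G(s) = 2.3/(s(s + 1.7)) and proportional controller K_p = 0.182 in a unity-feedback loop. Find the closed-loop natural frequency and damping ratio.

ω_n = 0.647 rad/s, ζ = 1.31

1 + K_p·G(s) = 0 gives s² + 1.7s + 0.4186 = 0.
Matching s² + 2ζω_n s + ω_n²: ω_n = √0.4186 = 0.647 rad/s and 2ζω_n = 1.7, so ζ = 1.7/(2·0.647) = 1.31.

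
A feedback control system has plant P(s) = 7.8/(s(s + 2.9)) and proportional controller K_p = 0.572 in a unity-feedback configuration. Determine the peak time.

T_p = 2.05 s

From 1 + K_pP(s) = 0: s² + 2.9s + 4.462 = 0 ⇒ ω_n = 2.112, ζ = 0.6865.
Damped frequency ω_d = ω_n√(1−ζ²) = 1.536 rad/s, so peak time T_p = π/ω_d = 2.05 s.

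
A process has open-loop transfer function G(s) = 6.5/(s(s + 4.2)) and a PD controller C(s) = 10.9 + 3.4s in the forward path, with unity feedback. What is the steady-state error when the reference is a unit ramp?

0.0593

The loop has one pole at the origin (type 1). Velocity error constant K_v = lim_{s→0} s·C(s)G(s) = 10.9·6.5/4.2 = 16.87.
Steady-state error to a unit ramp: e_ss = 1/K_v = 0.0593.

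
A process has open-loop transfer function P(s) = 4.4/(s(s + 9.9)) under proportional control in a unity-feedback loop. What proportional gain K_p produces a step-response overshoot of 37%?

From %OS = 100·exp(−πζ/√(1−ζ²)) = 37%, ζ = −ln(0.37)/√(π²+ln²(0.37)) = 0.3017.
Characteristic equation s² + 9.9s + 4.4K_p = 0 gives ζ = 9.9/(2√(4.4K_p)).
Setting ζ = 0.3017: √(4.4K_p) = 9.9/(2·0.3017) = 16.41, so K_p = 269.1/4.4 = 61.2.

K_p = 61.2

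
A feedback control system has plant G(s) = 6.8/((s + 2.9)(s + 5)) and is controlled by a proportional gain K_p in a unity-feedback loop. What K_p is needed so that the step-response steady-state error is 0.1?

K_p = 19.2

For a type-0 loop with proportional control, e_ss = 1/(1 + K_p·G(0)).
G(0) = 0.469. Require 1/(1 + K_p·0.469) = 0.1, so 1 + 0.469·K_p = 10.
K_p = (10 − 1)/0.469 = 19.2.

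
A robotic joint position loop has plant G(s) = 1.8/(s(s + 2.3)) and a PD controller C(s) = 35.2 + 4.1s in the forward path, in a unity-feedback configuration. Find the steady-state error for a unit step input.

0

The open loop C(s)G(s) has a pole at the origin (type 1), so the static position error constant is infinite and e_ss = 1/(1+∞) = 0.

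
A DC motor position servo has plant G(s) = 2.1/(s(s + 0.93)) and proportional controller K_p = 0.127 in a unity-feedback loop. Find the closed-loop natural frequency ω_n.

ω_n = 0.516 rad/s

1 + K_p·G(s) = 0 gives s² + 0.93s + 0.2667 = 0.
So ω_n² = 0.2667 ⇒ ω_n = 0.5164 rad/s, and ζ = 0.93/(2ω_n) = 0.9.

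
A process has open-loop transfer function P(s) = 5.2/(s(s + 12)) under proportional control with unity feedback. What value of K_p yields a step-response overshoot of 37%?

K_p = 76

From %OS = 100·exp(−πζ/√(1−ζ²)) = 37%, ζ = −ln(0.37)/√(π²+ln²(0.37)) = 0.3017.
Characteristic equation s² + 12s + 5.2K_p = 0 gives ζ = 12/(2√(5.2K_p)).
Setting ζ = 0.3017: √(5.2K_p) = 12/(2·0.3017) = 19.89, so K_p = 395.4/5.2 = 76.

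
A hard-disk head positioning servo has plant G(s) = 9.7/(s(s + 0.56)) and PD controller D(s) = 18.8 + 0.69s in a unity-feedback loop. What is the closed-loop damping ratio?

ζ = 0.269

Forward path: (18.8 + 0.69s)·9.7/(s(s+0.56)). The closed-loop characteristic equation is s² + (0.56 + 9.7·0.69)s + 9.7·18.8 = 0.
That is s² + 7.253s + 182.4 = 0, so ω_n = 13.5 rad/s and ζ = 7.253/(2·13.5) = 0.2685.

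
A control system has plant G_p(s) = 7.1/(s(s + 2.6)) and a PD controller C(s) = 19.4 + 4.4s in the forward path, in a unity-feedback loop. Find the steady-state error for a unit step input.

The open loop C(s)G_p(s) has a pole at the origin (type 1), so the static position error constant is infinite and e_ss = 1/(1+∞) = 0.

0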